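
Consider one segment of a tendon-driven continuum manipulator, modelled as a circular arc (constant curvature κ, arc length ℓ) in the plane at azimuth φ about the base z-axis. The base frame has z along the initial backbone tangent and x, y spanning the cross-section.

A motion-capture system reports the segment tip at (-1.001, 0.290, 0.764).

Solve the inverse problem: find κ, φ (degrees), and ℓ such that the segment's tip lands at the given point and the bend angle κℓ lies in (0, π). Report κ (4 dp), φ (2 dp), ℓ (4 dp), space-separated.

1.2482 163.84 1.5032

ρ = √(x²+y²) = √(-1.001² + 0.290²) = 1.04216
φ = atan2(y, x) mod 360° = atan2(0.290, -1.001) = 163.8432°
|p|² = ρ² + z² = 1.04216² + 0.764² = 1.66980
κ = 2ρ / |p|² = 2×1.04216 / 1.66980 = 1.24825
θ = 2·atan2(ρ, z) = 2·atan2(1.04216, 0.764) = 1.87641 rad
ℓ = θ/κ = 1.87641/1.24825 = 1.50323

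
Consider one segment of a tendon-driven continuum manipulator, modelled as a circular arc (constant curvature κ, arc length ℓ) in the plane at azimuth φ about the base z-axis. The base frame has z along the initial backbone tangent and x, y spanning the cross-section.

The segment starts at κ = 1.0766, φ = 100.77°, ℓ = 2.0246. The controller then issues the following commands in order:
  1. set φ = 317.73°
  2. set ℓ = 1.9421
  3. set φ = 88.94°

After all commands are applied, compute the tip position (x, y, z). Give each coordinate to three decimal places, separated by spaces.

initial: κ=1.0766, φ=100.77°, ℓ=2.0246
cmd 1: set φ=317.73° → (κ,φ,ℓ)=(1.0766,317.73°,2.0246) → tip=(1.0805,-0.9821,0.7619)
cmd 2: set ℓ=1.9421 → (κ,φ,ℓ)=(1.0766,317.73°,1.9421) → tip=(1.0289,-0.9352,0.8060)
cmd 3: set φ=88.94° → (κ,φ,ℓ)=(1.0766,88.94°,1.9421) → tip=(0.0257,1.3902,0.8060)

0.026 1.390 0.806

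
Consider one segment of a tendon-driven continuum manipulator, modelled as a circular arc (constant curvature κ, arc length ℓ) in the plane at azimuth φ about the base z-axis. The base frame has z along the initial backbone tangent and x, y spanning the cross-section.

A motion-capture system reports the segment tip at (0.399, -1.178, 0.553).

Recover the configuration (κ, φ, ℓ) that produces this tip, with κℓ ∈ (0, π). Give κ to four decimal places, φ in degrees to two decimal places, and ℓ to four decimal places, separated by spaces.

ρ = √(x²+y²) = √(0.399² + -1.178²) = 1.24374
φ = atan2(y, x) mod 360° = atan2(-1.178, 0.399) = 288.7117°
|p|² = ρ² + z² = 1.24374² + 0.553² = 1.85269
κ = 2ρ / |p|² = 2×1.24374 / 1.85269 = 1.34263
θ = 2·atan2(ρ, z) = 2·atan2(1.24374, 0.553) = 2.30484 rad
ℓ = θ/κ = 2.30484/1.34263 = 1.71666

1.3426 288.71 1.7167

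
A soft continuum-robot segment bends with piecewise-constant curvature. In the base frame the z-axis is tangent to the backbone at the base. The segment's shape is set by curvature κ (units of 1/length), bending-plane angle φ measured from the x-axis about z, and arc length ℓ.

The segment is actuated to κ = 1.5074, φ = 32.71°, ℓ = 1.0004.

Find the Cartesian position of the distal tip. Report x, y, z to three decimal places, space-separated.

θ = κ·ℓ = 1.5074 × 1.0004 = 1.50800 rad
ρ = (1 − cos θ)/κ = (1 − 0.06275)/1.5074 = 0.62176
z = sin θ / κ = 0.99803/1.5074 = 0.66209
x = ρ cos φ = 0.62176 × cos(32.71°) = 0.52316
y = ρ sin φ = 0.62176 × sin(32.71°) = 0.33599

0.523 0.336 0.662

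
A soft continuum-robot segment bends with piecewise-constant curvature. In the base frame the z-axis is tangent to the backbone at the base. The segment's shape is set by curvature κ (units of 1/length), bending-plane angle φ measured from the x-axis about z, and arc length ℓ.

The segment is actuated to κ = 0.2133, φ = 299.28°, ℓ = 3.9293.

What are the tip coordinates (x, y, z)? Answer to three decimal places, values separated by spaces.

0.759 -1.354 3.485

θ = κ·ℓ = 0.2133 × 3.9293 = 0.83812 rad
ρ = (1 − cos θ)/κ = (1 − 0.66886)/0.2133 = 1.55245
z = sin θ / κ = 0.74339/0.2133 = 3.48517
x = ρ cos φ = 1.55245 × cos(299.28°) = 0.75927
y = ρ sin φ = 1.55245 × sin(299.28°) = -1.35411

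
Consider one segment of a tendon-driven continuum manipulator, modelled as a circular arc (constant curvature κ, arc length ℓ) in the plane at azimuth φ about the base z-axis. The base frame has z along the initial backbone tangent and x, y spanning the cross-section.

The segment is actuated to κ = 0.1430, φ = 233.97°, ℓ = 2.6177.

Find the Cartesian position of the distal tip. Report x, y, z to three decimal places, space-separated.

-0.285 -0.392 2.557

θ = κ·ℓ = 0.1430 × 2.6177 = 0.37433 rad
ρ = (1 − cos θ)/κ = (1 − 0.93075)/0.1430 = 0.48425
z = sin θ / κ = 0.36565/0.1430 = 2.55699
x = ρ cos φ = 0.48425 × cos(233.97°) = -0.28484
y = ρ sin φ = 0.48425 × sin(233.97°) = -0.39162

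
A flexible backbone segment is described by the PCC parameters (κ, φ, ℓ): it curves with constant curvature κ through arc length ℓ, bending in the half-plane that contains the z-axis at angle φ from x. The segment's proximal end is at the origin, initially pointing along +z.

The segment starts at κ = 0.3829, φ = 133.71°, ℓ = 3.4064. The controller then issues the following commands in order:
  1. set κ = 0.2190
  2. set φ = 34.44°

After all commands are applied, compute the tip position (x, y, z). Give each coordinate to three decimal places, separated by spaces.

1.000 0.686 3.099

initial: κ=0.3829, φ=133.71°, ℓ=3.4064
cmd 1: set κ=0.2190 → (κ,φ,ℓ)=(0.2190,133.71°,3.4064) → tip=(-0.8380,0.8766,3.0991)
cmd 2: set φ=34.44° → (κ,φ,ℓ)=(0.2190,34.44°,3.4064) → tip=(1.0002,0.6859,3.0991)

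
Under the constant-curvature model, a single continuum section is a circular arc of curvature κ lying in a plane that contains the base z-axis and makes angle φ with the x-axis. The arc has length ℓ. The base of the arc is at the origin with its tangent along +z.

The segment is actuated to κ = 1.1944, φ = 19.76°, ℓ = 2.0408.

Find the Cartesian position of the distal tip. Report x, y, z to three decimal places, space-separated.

θ = κ·ℓ = 1.1944 × 2.0408 = 2.43753 rad
ρ = (1 − cos θ)/κ = (1 − -0.76222)/1.1944 = 1.47540
z = sin θ / κ = 0.64732/1.1944 = 0.54196
x = ρ cos φ = 1.47540 × cos(19.76°) = 1.38853
y = ρ sin φ = 1.47540 × sin(19.76°) = 0.49881

1.389 0.499 0.542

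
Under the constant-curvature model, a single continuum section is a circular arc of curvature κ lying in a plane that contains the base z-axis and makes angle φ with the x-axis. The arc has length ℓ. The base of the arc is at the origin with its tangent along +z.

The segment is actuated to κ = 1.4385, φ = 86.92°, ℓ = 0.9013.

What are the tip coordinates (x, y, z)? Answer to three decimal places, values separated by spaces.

0.027 0.506 0.669

θ = κ·ℓ = 1.4385 × 0.9013 = 1.29652 rad
ρ = (1 − cos θ)/κ = (1 − 0.27085)/1.4385 = 0.50688
z = sin θ / κ = 0.96262/1.4385 = 0.66918
x = ρ cos φ = 0.50688 × cos(86.92°) = 0.02723
y = ρ sin φ = 0.50688 × sin(86.92°) = 0.50615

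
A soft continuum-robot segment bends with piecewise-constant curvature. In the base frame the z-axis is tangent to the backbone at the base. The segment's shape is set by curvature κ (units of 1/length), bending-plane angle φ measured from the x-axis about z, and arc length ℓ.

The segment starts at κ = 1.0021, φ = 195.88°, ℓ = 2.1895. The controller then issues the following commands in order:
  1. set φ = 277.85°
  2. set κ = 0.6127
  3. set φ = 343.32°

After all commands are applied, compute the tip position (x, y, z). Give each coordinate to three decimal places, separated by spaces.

initial: κ=1.0021, φ=195.88°, ℓ=2.1895
cmd 1: set φ=277.85° → (κ,φ,ℓ)=(1.0021,277.85°,2.1895) → tip=(0.2159,-1.5656,0.8103)
cmd 2: set κ=0.6127 → (κ,φ,ℓ)=(0.6127,277.85°,2.1895) → tip=(0.1722,-1.2493,1.5894)
cmd 3: set φ=343.32° → (κ,φ,ℓ)=(0.6127,343.32°,2.1895) → tip=(1.2081,-0.3620,1.5894)

1.208 -0.362 1.589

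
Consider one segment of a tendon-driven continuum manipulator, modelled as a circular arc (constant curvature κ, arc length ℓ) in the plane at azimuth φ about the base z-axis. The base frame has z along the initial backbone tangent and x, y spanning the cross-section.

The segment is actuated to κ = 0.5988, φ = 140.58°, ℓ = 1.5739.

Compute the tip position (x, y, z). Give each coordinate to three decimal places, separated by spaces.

θ = κ·ℓ = 0.5988 × 1.5739 = 0.94245 rad
ρ = (1 − cos θ)/κ = (1 − 0.58781)/0.5988 = 0.68837
z = sin θ / κ = 0.80900/0.5988 = 1.35104
x = ρ cos φ = 0.68837 × cos(140.58°) = -0.53177
y = ρ sin φ = 0.68837 × sin(140.58°) = 0.43711

-0.532 0.437 1.351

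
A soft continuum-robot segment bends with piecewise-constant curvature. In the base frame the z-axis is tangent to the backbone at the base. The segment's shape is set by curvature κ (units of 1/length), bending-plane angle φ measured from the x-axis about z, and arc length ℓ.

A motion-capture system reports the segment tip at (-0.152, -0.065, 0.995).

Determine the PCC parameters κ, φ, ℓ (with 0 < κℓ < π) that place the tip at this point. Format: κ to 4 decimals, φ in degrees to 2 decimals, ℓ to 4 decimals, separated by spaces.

ρ = √(x²+y²) = √(-0.152² + -0.065²) = 0.16531
φ = atan2(y, x) mod 360° = atan2(-0.065, -0.152) = 203.1531°
|p|² = ρ² + z² = 0.16531² + 0.995² = 1.01735
κ = 2ρ / |p|² = 2×0.16531 / 1.01735 = 0.32499
θ = 2·atan2(ρ, z) = 2·atan2(0.16531, 0.995) = 0.32928 rad
ℓ = θ/κ = 0.32928/0.32499 = 1.01321

0.3250 203.15 1.0132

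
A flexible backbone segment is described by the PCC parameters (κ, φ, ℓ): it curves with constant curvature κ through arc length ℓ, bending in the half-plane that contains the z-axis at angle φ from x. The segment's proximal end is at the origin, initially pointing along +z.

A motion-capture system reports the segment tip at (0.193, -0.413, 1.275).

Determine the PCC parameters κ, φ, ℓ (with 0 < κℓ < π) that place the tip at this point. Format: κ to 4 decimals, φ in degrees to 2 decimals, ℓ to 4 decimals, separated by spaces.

ρ = √(x²+y²) = √(0.193² + -0.413²) = 0.45587
φ = atan2(y, x) mod 360° = atan2(-0.413, 0.193) = 295.0473°
|p|² = ρ² + z² = 0.45587² + 1.275² = 1.83344
κ = 2ρ / |p|² = 2×0.45587 / 1.83344 = 0.49728
θ = 2·atan2(ρ, z) = 2·atan2(0.45587, 1.275) = 0.68676 rad
ℓ = θ/κ = 0.68676/0.49728 = 1.38103

0.4973 295.05 1.3810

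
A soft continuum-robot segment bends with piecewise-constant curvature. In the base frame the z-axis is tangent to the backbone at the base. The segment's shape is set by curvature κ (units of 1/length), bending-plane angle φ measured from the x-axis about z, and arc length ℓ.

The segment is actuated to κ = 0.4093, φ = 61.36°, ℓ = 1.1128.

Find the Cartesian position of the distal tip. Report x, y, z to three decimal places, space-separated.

θ = κ·ℓ = 0.4093 × 1.1128 = 0.45547 rad
ρ = (1 − cos θ)/κ = (1 − 0.89805)/0.4093 = 0.24907
z = sin θ / κ = 0.43988/0.4093 = 1.07472
x = ρ cos φ = 0.24907 × cos(61.36°) = 0.11938
y = ρ sin φ = 0.24907 × sin(61.36°) = 0.21860

0.119 0.219 1.075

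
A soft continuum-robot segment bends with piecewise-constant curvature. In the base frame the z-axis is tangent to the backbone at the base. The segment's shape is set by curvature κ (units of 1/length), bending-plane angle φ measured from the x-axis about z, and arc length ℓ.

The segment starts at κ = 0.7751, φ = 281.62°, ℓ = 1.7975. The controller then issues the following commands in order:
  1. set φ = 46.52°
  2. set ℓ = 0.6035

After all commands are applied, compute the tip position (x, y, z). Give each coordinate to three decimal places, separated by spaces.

0.095 0.101 0.582

initial: κ=0.7751, φ=281.62°, ℓ=1.7975
cmd 1: set φ=46.52° → (κ,φ,ℓ)=(0.7751,46.52°,1.7975) → tip=(0.7310,0.7708,1.2699)
cmd 2: set ℓ=0.6035 → (κ,φ,ℓ)=(0.7751,46.52°,0.6035) → tip=(0.0954,0.1006,0.5817)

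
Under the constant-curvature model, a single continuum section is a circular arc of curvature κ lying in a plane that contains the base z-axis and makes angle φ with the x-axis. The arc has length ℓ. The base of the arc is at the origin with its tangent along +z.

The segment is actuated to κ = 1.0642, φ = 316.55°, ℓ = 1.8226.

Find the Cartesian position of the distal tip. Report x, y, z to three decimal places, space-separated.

θ = κ·ℓ = 1.0642 × 1.8226 = 1.93961 rad
ρ = (1 − cos θ)/κ = (1 − -0.36051)/1.0642 = 1.27843
z = sin θ / κ = 0.93276/1.0642 = 0.87649
x = ρ cos φ = 1.27843 × cos(316.55°) = 0.92811
y = ρ sin φ = 1.27843 × sin(316.55°) = -0.87921

0.928 -0.879 0.876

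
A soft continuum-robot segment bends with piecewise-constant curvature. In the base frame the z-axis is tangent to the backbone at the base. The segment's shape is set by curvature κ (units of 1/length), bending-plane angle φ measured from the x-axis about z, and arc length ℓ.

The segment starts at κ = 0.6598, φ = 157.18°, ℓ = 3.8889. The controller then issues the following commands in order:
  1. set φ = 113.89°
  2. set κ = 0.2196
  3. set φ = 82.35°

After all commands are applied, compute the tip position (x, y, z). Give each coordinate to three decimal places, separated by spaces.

0.208 1.548 3.433

initial: κ=0.6598, φ=157.18°, ℓ=3.8889
cmd 1: set φ=113.89° → (κ,φ,ℓ)=(0.6598,113.89°,3.8889) → tip=(-1.1287,2.5482,0.8251)
cmd 2: set κ=0.2196 → (κ,φ,ℓ)=(0.2196,113.89°,3.8889) → tip=(-0.6326,1.4282,3.4331)
cmd 3: set φ=82.35° → (κ,φ,ℓ)=(0.2196,82.35°,3.8889) → tip=(0.2079,1.5482,3.4331)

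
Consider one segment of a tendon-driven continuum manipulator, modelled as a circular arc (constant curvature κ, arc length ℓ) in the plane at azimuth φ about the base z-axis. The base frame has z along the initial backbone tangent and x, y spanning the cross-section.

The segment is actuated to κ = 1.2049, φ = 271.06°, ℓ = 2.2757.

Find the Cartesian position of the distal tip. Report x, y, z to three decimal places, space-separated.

θ = κ·ℓ = 1.2049 × 2.2757 = 2.74199 rad
ρ = (1 − cos θ)/κ = (1 − -0.92122)/1.2049 = 1.59450
z = sin θ / κ = 0.38905/1.2049 = 0.32289
x = ρ cos φ = 1.59450 × cos(271.06°) = 0.02950
y = ρ sin φ = 1.59450 × sin(271.06°) = -1.59423

0.029 -1.594 0.323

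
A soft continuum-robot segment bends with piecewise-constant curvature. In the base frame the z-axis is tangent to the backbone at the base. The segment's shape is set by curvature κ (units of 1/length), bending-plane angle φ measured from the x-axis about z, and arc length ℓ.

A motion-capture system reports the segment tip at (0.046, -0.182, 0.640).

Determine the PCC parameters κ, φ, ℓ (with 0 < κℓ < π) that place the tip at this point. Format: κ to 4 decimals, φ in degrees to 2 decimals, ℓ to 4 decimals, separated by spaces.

0.8440 284.18 0.6761

ρ = √(x²+y²) = √(0.046² + -0.182²) = 0.18772
φ = atan2(y, x) mod 360° = atan2(-0.182, 0.046) = 284.1843°
|p|² = ρ² + z² = 0.18772² + 0.640² = 0.44484
κ = 2ρ / |p|² = 2×0.18772 / 0.44484 = 0.84400
θ = 2·atan2(ρ, z) = 2·atan2(0.18772, 0.640) = 0.57063 rad
ℓ = θ/κ = 0.57063/0.84400 = 0.67610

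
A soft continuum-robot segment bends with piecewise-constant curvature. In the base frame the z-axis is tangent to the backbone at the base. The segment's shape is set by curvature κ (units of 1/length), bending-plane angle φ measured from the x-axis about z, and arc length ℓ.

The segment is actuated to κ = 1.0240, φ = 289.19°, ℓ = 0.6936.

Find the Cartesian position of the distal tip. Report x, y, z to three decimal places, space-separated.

θ = κ·ℓ = 1.0240 × 0.6936 = 0.71025 rad
ρ = (1 − cos θ)/κ = (1 − 0.75820)/1.0240 = 0.23613
z = sin θ / κ = 0.65202/1.0240 = 0.63674
x = ρ cos φ = 0.23613 × cos(289.19°) = 0.07762
y = ρ sin φ = 0.23613 × sin(289.19°) = -0.22301

0.078 -0.223 0.637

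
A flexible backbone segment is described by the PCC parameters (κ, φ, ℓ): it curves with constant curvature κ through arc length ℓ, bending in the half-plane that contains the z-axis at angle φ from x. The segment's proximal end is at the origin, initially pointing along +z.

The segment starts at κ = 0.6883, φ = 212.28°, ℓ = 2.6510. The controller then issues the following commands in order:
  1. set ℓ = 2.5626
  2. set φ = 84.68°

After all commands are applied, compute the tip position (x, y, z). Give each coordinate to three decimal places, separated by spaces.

initial: κ=0.6883, φ=212.28°, ℓ=2.6510
cmd 1: set ℓ=2.5626 → (κ,φ,ℓ)=(0.6883,212.28°,2.5626) → tip=(-1.4640,-0.9248,1.4259)
cmd 2: set φ=84.68° → (κ,φ,ℓ)=(0.6883,84.68°,2.5626) → tip=(0.1605,1.7241,1.4259)

0.161 1.724 1.426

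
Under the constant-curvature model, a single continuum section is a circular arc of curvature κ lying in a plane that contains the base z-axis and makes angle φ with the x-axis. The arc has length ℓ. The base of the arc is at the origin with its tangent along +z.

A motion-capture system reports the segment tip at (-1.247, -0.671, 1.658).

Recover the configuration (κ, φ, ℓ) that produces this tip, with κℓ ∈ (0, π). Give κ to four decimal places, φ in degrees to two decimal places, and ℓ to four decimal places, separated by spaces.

0.5957 208.28 2.3732

ρ = √(x²+y²) = √(-1.247² + -0.671²) = 1.41607
φ = atan2(y, x) mod 360° = atan2(-0.671, -1.247) = 208.2843°
|p|² = ρ² + z² = 1.41607² + 1.658² = 4.75421
κ = 2ρ / |p|² = 2×1.41607 / 4.75421 = 0.59571
θ = 2·atan2(ρ, z) = 2·atan2(1.41607, 1.658) = 1.41372 rad
ℓ = θ/κ = 1.41372/0.59571 = 2.37316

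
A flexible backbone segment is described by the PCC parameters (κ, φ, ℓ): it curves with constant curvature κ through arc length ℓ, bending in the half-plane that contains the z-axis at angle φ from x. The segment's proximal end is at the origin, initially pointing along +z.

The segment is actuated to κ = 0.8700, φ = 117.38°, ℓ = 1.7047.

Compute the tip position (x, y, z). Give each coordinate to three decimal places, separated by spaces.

θ = κ·ℓ = 0.8700 × 1.7047 = 1.48309 rad
ρ = (1 − cos θ)/κ = (1 − 0.08759)/0.8700 = 1.04874
z = sin θ / κ = 0.99616/0.8700 = 1.14501
x = ρ cos φ = 1.04874 × cos(117.38°) = -0.48231
y = ρ sin φ = 1.04874 × sin(117.38°) = 0.93126

-0.482 0.931 1.145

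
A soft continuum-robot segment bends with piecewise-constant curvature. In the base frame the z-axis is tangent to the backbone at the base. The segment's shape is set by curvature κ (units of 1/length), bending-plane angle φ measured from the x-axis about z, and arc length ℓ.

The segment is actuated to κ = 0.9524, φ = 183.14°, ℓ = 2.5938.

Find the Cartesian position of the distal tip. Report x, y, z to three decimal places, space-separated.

θ = κ·ℓ = 0.9524 × 2.5938 = 2.47034 rad
ρ = (1 − cos θ)/κ = (1 − -0.78304)/0.9524 = 1.87215
z = sin θ / κ = 0.62197/0.9524 = 0.65306
x = ρ cos φ = 1.87215 × cos(183.14°) = -1.86934
y = ρ sin φ = 1.87215 × sin(183.14°) = -0.10255

-1.869 -0.103 0.653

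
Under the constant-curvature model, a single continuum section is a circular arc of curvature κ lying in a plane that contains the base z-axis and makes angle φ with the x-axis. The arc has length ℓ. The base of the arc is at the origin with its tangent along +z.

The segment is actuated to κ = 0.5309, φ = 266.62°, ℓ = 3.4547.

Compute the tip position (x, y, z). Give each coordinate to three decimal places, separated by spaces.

-0.140 -2.370 1.819

θ = κ·ℓ = 0.5309 × 3.4547 = 1.83410 rad
ρ = (1 − cos θ)/κ = (1 − -0.26027)/0.5309 = 2.37384
z = sin θ / κ = 0.96554/0.5309 = 1.81868
x = ρ cos φ = 2.37384 × cos(266.62°) = -0.13996
y = ρ sin φ = 2.37384 × sin(266.62°) = -2.36971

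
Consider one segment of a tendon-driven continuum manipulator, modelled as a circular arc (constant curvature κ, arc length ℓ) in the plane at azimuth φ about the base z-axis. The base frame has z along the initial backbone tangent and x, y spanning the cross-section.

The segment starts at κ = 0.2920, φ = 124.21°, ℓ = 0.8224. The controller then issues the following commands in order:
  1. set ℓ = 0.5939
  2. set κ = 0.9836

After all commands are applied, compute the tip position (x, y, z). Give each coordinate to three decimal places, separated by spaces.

initial: κ=0.2920, φ=124.21°, ℓ=0.8224
cmd 1: set ℓ=0.5939 → (κ,φ,ℓ)=(0.2920,124.21°,0.5939) → tip=(-0.0289,0.0425,0.5909)
cmd 2: set κ=0.9836 → (κ,φ,ℓ)=(0.9836,124.21°,0.5939) → tip=(-0.0948,0.1394,0.5607)

-0.095 0.139 0.561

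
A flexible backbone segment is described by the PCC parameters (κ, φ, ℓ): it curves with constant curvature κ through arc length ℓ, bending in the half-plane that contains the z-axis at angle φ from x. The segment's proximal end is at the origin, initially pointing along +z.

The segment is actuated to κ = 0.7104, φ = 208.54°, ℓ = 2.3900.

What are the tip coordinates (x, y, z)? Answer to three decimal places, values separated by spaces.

-1.393 -0.758 1.396

θ = κ·ℓ = 0.7104 × 2.3900 = 1.69786 rad
ρ = (1 − cos θ)/κ = (1 − -0.12672)/0.7104 = 1.58603
z = sin θ / κ = 0.99194/0.7104 = 1.39631
x = ρ cos φ = 1.58603 × cos(208.54°) = -1.39330
y = ρ sin φ = 1.58603 × sin(208.54°) = -0.75776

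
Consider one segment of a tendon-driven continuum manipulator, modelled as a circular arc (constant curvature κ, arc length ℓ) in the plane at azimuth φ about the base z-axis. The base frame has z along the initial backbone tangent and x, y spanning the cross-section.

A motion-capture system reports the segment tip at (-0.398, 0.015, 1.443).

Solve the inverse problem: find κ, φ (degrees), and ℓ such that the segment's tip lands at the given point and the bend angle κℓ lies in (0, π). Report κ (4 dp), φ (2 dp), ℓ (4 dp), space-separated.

ρ = √(x²+y²) = √(-0.398² + 0.015²) = 0.39828
φ = atan2(y, x) mod 360° = atan2(0.015, -0.398) = 177.8416°
|p|² = ρ² + z² = 0.39828² + 1.443² = 2.24088
κ = 2ρ / |p|² = 2×0.39828 / 2.24088 = 0.35547
θ = 2·atan2(ρ, z) = 2·atan2(0.39828, 1.443) = 0.53861 rad
ℓ = θ/κ = 0.53861/0.35547 = 1.51521

0.3555 177.84 1.5152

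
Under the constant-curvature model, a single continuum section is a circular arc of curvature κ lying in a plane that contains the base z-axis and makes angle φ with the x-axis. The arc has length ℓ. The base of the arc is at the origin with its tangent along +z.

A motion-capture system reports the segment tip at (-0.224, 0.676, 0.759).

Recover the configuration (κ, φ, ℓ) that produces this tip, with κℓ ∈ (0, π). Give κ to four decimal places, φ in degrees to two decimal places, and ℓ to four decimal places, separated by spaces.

1.3149 108.33 1.1462

ρ = √(x²+y²) = √(-0.224² + 0.676²) = 0.71215
φ = atan2(y, x) mod 360° = atan2(0.676, -0.224) = 108.3332°
|p|² = ρ² + z² = 0.71215² + 0.759² = 1.08323
κ = 2ρ / |p|² = 2×0.71215 / 1.08323 = 1.31485
θ = 2·atan2(ρ, z) = 2·atan2(0.71215, 0.759) = 1.50712 rad
ℓ = θ/κ = 1.50712/1.31485 = 1.14623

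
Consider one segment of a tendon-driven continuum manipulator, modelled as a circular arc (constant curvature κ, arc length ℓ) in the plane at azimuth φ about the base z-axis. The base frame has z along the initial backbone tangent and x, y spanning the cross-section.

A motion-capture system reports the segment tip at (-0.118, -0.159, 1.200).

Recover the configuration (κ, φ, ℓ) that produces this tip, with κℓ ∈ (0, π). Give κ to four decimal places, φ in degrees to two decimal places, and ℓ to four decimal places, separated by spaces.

0.2677 233.42 1.2217

ρ = √(x²+y²) = √(-0.118² + -0.159²) = 0.19800
φ = atan2(y, x) mod 360° = atan2(-0.159, -0.118) = 233.4195°
|p|² = ρ² + z² = 0.19800² + 1.200² = 1.47920
κ = 2ρ / |p|² = 2×0.19800 / 1.47920 = 0.26771
θ = 2·atan2(ρ, z) = 2·atan2(0.19800, 1.200) = 0.32706 rad
ℓ = θ/κ = 0.32706/0.26771 = 1.22166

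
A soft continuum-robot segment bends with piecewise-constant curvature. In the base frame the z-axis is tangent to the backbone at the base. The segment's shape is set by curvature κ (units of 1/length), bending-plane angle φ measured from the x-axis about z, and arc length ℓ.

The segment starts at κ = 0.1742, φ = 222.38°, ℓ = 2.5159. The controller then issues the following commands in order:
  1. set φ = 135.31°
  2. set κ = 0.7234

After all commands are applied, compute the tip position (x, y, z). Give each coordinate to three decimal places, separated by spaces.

initial: κ=0.1742, φ=222.38°, ℓ=2.5159
cmd 1: set φ=135.31° → (κ,φ,ℓ)=(0.1742,135.31°,2.5159) → tip=(-0.3857,0.3816,2.4361)
cmd 2: set κ=0.7234 → (κ,φ,ℓ)=(0.7234,135.31°,2.5159) → tip=(-1.2251,1.2119,1.3397)

-1.225 1.212 1.340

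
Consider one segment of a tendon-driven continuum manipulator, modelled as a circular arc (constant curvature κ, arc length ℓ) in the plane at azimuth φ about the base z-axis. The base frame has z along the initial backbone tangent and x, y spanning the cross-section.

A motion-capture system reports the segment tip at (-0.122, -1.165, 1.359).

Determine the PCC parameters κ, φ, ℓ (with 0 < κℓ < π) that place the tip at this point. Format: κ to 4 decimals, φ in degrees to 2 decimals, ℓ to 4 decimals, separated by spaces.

ρ = √(x²+y²) = √(-0.122² + -1.165²) = 1.17137
φ = atan2(y, x) mod 360° = atan2(-1.165, -0.122) = 264.0217°
|p|² = ρ² + z² = 1.17137² + 1.359² = 3.21899
κ = 2ρ / |p|² = 2×1.17137 / 3.21899 = 0.72779
θ = 2·atan2(ρ, z) = 2·atan2(1.17137, 1.359) = 1.42277 rad
ℓ = θ/κ = 1.42277/0.72779 = 1.95492

0.7278 264.02 1.9549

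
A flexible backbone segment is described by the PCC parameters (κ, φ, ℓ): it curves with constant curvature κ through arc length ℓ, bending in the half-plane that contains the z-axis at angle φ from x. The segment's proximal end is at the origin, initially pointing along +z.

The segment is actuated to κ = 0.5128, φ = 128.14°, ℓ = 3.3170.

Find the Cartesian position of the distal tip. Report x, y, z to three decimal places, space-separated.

-1.361 1.733 1.934

θ = κ·ℓ = 0.5128 × 3.3170 = 1.70096 rad
ρ = (1 − cos θ)/κ = (1 − -0.12979)/0.5128 = 2.20319
z = sin θ / κ = 0.99154/0.5128 = 1.93358
x = ρ cos φ = 2.20319 × cos(128.14°) = -1.36066
y = ρ sin φ = 2.20319 × sin(128.14°) = 1.73282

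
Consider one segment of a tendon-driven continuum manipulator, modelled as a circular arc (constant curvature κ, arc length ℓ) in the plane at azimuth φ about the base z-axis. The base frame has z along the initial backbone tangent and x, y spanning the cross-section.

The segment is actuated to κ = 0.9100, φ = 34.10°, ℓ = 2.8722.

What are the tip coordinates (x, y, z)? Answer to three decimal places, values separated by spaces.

1.696 1.148 0.554

θ = κ·ℓ = 0.9100 × 2.8722 = 2.61370 rad
ρ = (1 − cos θ)/κ = (1 − -0.86387)/0.9100 = 2.04821
z = sin θ / κ = 0.50371/0.9100 = 0.55353
x = ρ cos φ = 2.04821 × cos(34.10°) = 1.69604
y = ρ sin φ = 2.04821 × sin(34.10°) = 1.14831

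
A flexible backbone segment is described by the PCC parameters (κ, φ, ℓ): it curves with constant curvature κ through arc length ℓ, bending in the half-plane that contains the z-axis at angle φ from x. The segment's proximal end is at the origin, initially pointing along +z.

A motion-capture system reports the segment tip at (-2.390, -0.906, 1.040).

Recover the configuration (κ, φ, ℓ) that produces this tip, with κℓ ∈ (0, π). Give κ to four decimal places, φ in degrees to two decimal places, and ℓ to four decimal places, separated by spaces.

0.6713 200.76 3.5284

ρ = √(x²+y²) = √(-2.390² + -0.906²) = 2.55596
φ = atan2(y, x) mod 360° = atan2(-0.906, -2.390) = 200.7607°
|p|² = ρ² + z² = 2.55596² + 1.040² = 7.61454
κ = 2ρ / |p|² = 2×2.55596 / 7.61454 = 0.67134
θ = 2·atan2(ρ, z) = 2·atan2(2.55596, 1.040) = 2.36873 rad
ℓ = θ/κ = 2.36873/0.67134 = 3.52837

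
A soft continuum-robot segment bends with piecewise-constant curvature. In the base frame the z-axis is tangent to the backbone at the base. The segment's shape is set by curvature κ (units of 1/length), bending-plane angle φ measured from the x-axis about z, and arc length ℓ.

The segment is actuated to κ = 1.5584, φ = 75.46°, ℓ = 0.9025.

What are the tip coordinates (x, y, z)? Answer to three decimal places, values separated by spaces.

0.135 0.520 0.633

θ = κ·ℓ = 1.5584 × 0.9025 = 1.40646 rad
ρ = (1 − cos θ)/κ = (1 − 0.16360)/1.5584 = 0.53670
z = sin θ / κ = 0.98653/1.5584 = 0.63304
x = ρ cos φ = 0.53670 × cos(75.46°) = 0.13474
y = ρ sin φ = 0.53670 × sin(75.46°) = 0.51951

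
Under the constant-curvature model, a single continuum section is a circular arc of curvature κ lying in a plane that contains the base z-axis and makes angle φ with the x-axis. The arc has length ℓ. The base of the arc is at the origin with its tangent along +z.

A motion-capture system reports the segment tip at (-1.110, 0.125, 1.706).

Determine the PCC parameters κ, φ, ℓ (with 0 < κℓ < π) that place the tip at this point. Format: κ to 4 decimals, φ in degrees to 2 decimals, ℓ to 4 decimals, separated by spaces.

ρ = √(x²+y²) = √(-1.110² + 0.125²) = 1.11702
φ = atan2(y, x) mod 360° = atan2(0.125, -1.110) = 173.5748°
|p|² = ρ² + z² = 1.11702² + 1.706² = 4.15816
κ = 2ρ / |p|² = 2×1.11702 / 4.15816 = 0.53726
θ = 2·atan2(ρ, z) = 2·atan2(1.11702, 1.706) = 1.15942 rad
ℓ = θ/κ = 1.15942/0.53726 = 2.15801

0.5373 173.57 2.1580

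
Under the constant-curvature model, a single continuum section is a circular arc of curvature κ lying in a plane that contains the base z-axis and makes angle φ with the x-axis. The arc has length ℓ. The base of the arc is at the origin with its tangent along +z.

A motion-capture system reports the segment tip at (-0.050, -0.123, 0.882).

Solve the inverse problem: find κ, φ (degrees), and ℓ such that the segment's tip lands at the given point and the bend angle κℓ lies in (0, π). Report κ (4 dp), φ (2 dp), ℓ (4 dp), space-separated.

0.3338 247.88 0.8953

ρ = √(x²+y²) = √(-0.050² + -0.123²) = 0.13277
φ = atan2(y, x) mod 360° = atan2(-0.123, -0.050) = 247.8781°
|p|² = ρ² + z² = 0.13277² + 0.882² = 0.79555
κ = 2ρ / |p|² = 2×0.13277 / 0.79555 = 0.33379
θ = 2·atan2(ρ, z) = 2·atan2(0.13277, 0.882) = 0.29883 rad
ℓ = θ/κ = 0.29883/0.33379 = 0.89527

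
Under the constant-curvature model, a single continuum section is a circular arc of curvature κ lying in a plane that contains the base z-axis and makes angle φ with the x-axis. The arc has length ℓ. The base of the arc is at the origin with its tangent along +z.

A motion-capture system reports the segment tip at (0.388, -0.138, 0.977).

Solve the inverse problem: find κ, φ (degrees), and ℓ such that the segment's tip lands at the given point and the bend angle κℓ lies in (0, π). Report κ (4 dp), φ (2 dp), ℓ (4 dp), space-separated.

0.7327 340.42 1.0889

ρ = √(x²+y²) = √(0.388² + -0.138²) = 0.41181
φ = atan2(y, x) mod 360° = atan2(-0.138, 0.388) = 340.4210°
|p|² = ρ² + z² = 0.41181² + 0.977² = 1.12412
κ = 2ρ / |p|² = 2×0.41181 / 1.12412 = 0.73268
θ = 2·atan2(ρ, z) = 2·atan2(0.41181, 0.977) = 0.79781 rad
ℓ = θ/κ = 0.79781/0.73268 = 1.08889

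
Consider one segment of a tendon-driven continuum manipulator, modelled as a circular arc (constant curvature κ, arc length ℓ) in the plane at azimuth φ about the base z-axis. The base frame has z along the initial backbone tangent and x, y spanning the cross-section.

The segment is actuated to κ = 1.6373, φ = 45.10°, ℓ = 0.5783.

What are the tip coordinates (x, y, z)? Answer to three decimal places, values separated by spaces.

0.179 0.180 0.496

θ = κ·ℓ = 1.6373 × 0.5783 = 0.94685 rad
ρ = (1 − cos θ)/κ = (1 − 0.58424)/1.6373 = 0.25393
z = sin θ / κ = 0.81158/1.6373 = 0.49568
x = ρ cos φ = 0.25393 × cos(45.10°) = 0.17924
y = ρ sin φ = 0.25393 × sin(45.10°) = 0.17987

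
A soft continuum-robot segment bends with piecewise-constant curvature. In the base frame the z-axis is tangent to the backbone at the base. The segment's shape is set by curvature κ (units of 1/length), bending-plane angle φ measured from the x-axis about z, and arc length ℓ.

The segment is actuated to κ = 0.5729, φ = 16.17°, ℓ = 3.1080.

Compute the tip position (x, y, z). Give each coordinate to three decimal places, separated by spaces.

θ = κ·ℓ = 0.5729 × 3.1080 = 1.78057 rad
ρ = (1 − cos θ)/κ = (1 − -0.20824)/0.5729 = 2.10899
z = sin θ / κ = 0.97808/0.5729 = 1.70724
x = ρ cos φ = 2.10899 × cos(16.17°) = 2.02556
y = ρ sin φ = 2.10899 × sin(16.17°) = 0.58733

2.026 0.587 1.707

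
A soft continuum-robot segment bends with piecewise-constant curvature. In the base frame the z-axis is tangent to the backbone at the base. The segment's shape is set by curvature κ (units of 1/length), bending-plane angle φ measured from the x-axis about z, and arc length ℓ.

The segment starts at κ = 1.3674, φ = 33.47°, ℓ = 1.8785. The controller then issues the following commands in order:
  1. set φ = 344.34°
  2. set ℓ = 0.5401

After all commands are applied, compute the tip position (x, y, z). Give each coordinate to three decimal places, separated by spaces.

0.183 -0.051 0.492

initial: κ=1.3674, φ=33.47°, ℓ=1.8785
cmd 1: set φ=344.34° → (κ,φ,ℓ)=(1.3674,344.34°,1.8785) → tip=(1.2959,-0.3633,0.3964)
cmd 2: set ℓ=0.5401 → (κ,φ,ℓ)=(1.3674,344.34°,0.5401) → tip=(0.1835,-0.0514,0.4923)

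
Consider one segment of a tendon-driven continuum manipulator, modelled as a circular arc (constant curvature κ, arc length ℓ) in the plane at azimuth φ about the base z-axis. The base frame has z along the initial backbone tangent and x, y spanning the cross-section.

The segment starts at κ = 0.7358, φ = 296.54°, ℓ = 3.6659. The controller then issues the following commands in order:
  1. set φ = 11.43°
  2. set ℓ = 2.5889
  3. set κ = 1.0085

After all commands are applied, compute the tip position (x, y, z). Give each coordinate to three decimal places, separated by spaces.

1.810 0.366 0.502

initial: κ=0.7358, φ=296.54°, ℓ=3.6659
cmd 1: set φ=11.43° → (κ,φ,ℓ)=(0.7358,11.43°,3.6659) → tip=(2.5349,0.5125,0.5841)
cmd 2: set ℓ=2.5889 → (κ,φ,ℓ)=(0.7358,11.43°,2.5889) → tip=(1.7690,0.3576,1.2839)
cmd 3: set κ=1.0085 → (κ,φ,ℓ)=(1.0085,11.43°,2.5889) → tip=(1.8101,0.3660,0.5019)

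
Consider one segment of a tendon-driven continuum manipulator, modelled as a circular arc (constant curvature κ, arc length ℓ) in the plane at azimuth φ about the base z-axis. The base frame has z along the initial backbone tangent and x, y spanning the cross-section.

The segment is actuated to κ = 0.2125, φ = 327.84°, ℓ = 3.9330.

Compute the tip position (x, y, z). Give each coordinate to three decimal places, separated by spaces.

1.312 -0.825 3.491

θ = κ·ℓ = 0.2125 × 3.9330 = 0.83576 rad
ρ = (1 − cos θ)/κ = (1 − 0.67061)/0.2125 = 1.55006
z = sin θ / κ = 0.74181/0.2125 = 3.49086
x = ρ cos φ = 1.55006 × cos(327.84°) = 1.31223
y = ρ sin φ = 1.55006 × sin(327.84°) = -0.82507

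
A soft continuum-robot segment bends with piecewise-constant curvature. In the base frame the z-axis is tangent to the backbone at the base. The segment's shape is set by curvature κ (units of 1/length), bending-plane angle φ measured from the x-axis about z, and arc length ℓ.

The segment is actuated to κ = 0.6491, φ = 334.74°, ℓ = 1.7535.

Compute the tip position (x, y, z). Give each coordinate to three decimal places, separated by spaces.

0.809 -0.382 1.399

θ = κ·ℓ = 0.6491 × 1.7535 = 1.13820 rad
ρ = (1 − cos θ)/κ = (1 − 0.41923)/0.6491 = 0.89473
z = sin θ / κ = 0.90788/0.6491 = 1.39867
x = ρ cos φ = 0.89473 × cos(334.74°) = 0.80917
y = ρ sin φ = 0.89473 × sin(334.74°) = -0.38180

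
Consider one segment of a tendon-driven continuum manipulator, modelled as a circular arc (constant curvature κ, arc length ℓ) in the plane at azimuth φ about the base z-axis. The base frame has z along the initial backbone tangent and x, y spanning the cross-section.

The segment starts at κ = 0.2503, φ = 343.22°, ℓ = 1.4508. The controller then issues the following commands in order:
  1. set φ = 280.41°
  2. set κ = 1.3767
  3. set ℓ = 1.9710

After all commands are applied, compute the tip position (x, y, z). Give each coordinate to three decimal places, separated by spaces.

initial: κ=0.2503, φ=343.22°, ℓ=1.4508
cmd 1: set φ=280.41° → (κ,φ,ℓ)=(0.2503,280.41°,1.4508) → tip=(0.0471,-0.2562,1.4191)
cmd 2: set κ=1.3767 → (κ,φ,ℓ)=(1.3767,280.41°,1.4508) → tip=(0.1855,-1.0100,0.6613)
cmd 3: set ℓ=1.9710 → (κ,φ,ℓ)=(1.3767,280.41°,1.9710) → tip=(0.2507,-1.3644,0.3016)

0.251 -1.364 0.302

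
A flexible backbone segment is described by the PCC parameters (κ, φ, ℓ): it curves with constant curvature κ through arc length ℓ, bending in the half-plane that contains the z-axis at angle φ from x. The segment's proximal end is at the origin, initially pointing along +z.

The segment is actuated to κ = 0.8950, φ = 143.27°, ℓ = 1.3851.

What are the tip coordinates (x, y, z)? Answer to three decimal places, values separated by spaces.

θ = κ·ℓ = 0.8950 × 1.3851 = 1.23966 rad
ρ = (1 − cos θ)/κ = (1 − 0.32511)/0.8950 = 0.75406
z = sin θ / κ = 0.94567/0.8950 = 1.05662
x = ρ cos φ = 0.75406 × cos(143.27°) = -0.60435
y = ρ sin φ = 0.75406 × sin(143.27°) = 0.45096

-0.604 0.451 1.057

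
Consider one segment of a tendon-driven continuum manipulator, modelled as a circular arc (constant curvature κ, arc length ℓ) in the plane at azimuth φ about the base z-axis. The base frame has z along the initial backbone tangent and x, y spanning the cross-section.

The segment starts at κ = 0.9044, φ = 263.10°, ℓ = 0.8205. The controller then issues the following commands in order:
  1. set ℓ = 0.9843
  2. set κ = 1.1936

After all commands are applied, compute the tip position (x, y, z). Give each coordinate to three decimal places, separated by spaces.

initial: κ=0.9044, φ=263.10°, ℓ=0.8205
cmd 1: set ℓ=0.9843 → (κ,φ,ℓ)=(0.9044,263.10°,0.9843) → tip=(-0.0492,-0.4070,0.8594)
cmd 2: set κ=1.1936 → (κ,φ,ℓ)=(1.1936,263.10°,0.9843) → tip=(-0.0618,-0.5110,0.7730)

-0.062 -0.511 0.773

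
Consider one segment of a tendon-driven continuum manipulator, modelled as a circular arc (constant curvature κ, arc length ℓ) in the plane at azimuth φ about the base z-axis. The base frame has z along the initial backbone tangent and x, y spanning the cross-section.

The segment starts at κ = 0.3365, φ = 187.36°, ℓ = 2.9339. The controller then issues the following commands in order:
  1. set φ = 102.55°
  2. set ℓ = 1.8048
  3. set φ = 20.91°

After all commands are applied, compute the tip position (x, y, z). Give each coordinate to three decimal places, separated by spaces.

0.496 0.190 1.696

initial: κ=0.3365, φ=187.36°, ℓ=2.9339
cmd 1: set φ=102.55° → (κ,φ,ℓ)=(0.3365,102.55°,2.9339) → tip=(-0.2899,1.3025,2.4800)
cmd 2: set ℓ=1.8048 → (κ,φ,ℓ)=(0.3365,102.55°,1.8048) → tip=(-0.1155,0.5187,1.6959)
cmd 3: set φ=20.91° → (κ,φ,ℓ)=(0.3365,20.91°,1.8048) → tip=(0.4964,0.1897,1.6959)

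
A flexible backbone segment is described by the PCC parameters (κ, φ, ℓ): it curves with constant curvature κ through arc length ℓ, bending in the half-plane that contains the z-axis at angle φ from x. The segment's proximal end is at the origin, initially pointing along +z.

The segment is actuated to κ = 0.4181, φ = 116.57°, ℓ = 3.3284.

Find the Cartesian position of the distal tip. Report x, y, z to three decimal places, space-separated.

-0.879 1.758 2.353

θ = κ·ℓ = 0.4181 × 3.3284 = 1.39160 rad
ρ = (1 − cos θ)/κ = (1 − 0.17823)/0.4181 = 1.96548
z = sin θ / κ = 0.98399/0.4181 = 2.35348
x = ρ cos φ = 1.96548 × cos(116.57°) = -0.87914
y = ρ sin φ = 1.96548 × sin(116.57°) = 1.75790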